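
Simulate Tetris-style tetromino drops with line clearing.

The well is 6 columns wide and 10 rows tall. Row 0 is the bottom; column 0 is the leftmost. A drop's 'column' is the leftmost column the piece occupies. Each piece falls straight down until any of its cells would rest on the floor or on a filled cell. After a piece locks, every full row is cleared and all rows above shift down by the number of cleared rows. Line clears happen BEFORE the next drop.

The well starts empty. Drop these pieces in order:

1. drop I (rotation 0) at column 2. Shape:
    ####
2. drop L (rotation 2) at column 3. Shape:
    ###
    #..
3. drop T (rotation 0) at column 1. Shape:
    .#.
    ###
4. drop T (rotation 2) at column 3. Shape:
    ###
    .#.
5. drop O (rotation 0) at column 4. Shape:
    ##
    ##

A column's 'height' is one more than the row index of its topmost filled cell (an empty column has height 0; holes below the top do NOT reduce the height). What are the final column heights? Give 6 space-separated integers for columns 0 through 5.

Drop 1: I rot0 at col 2 lands with bottom-row=0; cleared 0 line(s) (total 0); column heights now [0 0 1 1 1 1], max=1
Drop 2: L rot2 at col 3 lands with bottom-row=1; cleared 0 line(s) (total 0); column heights now [0 0 1 3 3 3], max=3
Drop 3: T rot0 at col 1 lands with bottom-row=3; cleared 0 line(s) (total 0); column heights now [0 4 5 4 3 3], max=5
Drop 4: T rot2 at col 3 lands with bottom-row=3; cleared 0 line(s) (total 0); column heights now [0 4 5 5 5 5], max=5
Drop 5: O rot0 at col 4 lands with bottom-row=5; cleared 0 line(s) (total 0); column heights now [0 4 5 5 7 7], max=7

Answer: 0 4 5 5 7 7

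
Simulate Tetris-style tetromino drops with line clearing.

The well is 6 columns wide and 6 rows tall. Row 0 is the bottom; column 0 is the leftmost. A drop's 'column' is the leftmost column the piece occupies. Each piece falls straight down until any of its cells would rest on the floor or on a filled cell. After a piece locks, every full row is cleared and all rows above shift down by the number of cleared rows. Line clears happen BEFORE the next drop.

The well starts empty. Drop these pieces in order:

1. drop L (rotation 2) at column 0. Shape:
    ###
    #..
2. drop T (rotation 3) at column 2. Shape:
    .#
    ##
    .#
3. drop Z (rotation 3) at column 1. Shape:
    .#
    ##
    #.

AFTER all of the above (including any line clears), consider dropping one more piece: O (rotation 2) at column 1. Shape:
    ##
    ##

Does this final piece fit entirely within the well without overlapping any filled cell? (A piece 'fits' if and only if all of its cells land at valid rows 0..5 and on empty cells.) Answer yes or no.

Answer: no

Derivation:
Drop 1: L rot2 at col 0 lands with bottom-row=0; cleared 0 line(s) (total 0); column heights now [2 2 2 0 0 0], max=2
Drop 2: T rot3 at col 2 lands with bottom-row=1; cleared 0 line(s) (total 0); column heights now [2 2 3 4 0 0], max=4
Drop 3: Z rot3 at col 1 lands with bottom-row=2; cleared 0 line(s) (total 0); column heights now [2 4 5 4 0 0], max=5
Test piece O rot2 at col 1 (width 2): heights before test = [2 4 5 4 0 0]; fits = False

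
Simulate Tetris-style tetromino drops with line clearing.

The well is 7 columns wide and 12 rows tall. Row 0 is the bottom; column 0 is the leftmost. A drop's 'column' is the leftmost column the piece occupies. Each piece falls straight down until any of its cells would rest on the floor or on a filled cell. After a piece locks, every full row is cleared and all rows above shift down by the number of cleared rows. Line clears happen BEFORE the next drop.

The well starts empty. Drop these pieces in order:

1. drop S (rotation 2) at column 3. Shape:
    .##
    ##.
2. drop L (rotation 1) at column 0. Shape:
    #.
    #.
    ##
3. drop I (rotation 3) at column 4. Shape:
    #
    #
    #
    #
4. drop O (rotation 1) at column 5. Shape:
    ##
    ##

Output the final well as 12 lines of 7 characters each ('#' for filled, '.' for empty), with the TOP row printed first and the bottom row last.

Drop 1: S rot2 at col 3 lands with bottom-row=0; cleared 0 line(s) (total 0); column heights now [0 0 0 1 2 2 0], max=2
Drop 2: L rot1 at col 0 lands with bottom-row=0; cleared 0 line(s) (total 0); column heights now [3 1 0 1 2 2 0], max=3
Drop 3: I rot3 at col 4 lands with bottom-row=2; cleared 0 line(s) (total 0); column heights now [3 1 0 1 6 2 0], max=6
Drop 4: O rot1 at col 5 lands with bottom-row=2; cleared 0 line(s) (total 0); column heights now [3 1 0 1 6 4 4], max=6

Answer: .......
.......
.......
.......
.......
.......
....#..
....#..
....###
#...###
#...##.
##.##..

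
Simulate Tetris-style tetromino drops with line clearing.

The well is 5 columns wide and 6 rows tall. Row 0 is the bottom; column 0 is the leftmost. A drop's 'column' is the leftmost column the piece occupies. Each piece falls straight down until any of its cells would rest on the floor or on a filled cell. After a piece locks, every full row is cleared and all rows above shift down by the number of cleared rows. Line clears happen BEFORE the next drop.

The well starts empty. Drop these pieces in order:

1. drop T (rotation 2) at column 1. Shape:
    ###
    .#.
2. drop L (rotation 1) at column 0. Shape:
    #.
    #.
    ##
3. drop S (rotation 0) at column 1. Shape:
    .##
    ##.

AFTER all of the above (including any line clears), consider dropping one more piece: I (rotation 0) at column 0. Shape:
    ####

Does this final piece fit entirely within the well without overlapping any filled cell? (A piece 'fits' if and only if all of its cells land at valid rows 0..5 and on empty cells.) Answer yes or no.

Drop 1: T rot2 at col 1 lands with bottom-row=0; cleared 0 line(s) (total 0); column heights now [0 2 2 2 0], max=2
Drop 2: L rot1 at col 0 lands with bottom-row=2; cleared 0 line(s) (total 0); column heights now [5 3 2 2 0], max=5
Drop 3: S rot0 at col 1 lands with bottom-row=3; cleared 0 line(s) (total 0); column heights now [5 4 5 5 0], max=5
Test piece I rot0 at col 0 (width 4): heights before test = [5 4 5 5 0]; fits = True

Answer: yes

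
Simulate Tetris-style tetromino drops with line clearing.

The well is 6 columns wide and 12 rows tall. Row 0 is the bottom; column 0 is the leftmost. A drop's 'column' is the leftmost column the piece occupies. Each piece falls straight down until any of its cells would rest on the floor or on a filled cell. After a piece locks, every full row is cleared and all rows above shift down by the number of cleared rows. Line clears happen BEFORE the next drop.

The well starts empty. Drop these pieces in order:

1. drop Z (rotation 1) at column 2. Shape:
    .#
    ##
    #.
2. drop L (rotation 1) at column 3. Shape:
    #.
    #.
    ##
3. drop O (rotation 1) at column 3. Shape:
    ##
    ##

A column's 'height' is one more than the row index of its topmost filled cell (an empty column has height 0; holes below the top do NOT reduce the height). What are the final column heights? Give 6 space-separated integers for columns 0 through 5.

Drop 1: Z rot1 at col 2 lands with bottom-row=0; cleared 0 line(s) (total 0); column heights now [0 0 2 3 0 0], max=3
Drop 2: L rot1 at col 3 lands with bottom-row=3; cleared 0 line(s) (total 0); column heights now [0 0 2 6 4 0], max=6
Drop 3: O rot1 at col 3 lands with bottom-row=6; cleared 0 line(s) (total 0); column heights now [0 0 2 8 8 0], max=8

Answer: 0 0 2 8 8 0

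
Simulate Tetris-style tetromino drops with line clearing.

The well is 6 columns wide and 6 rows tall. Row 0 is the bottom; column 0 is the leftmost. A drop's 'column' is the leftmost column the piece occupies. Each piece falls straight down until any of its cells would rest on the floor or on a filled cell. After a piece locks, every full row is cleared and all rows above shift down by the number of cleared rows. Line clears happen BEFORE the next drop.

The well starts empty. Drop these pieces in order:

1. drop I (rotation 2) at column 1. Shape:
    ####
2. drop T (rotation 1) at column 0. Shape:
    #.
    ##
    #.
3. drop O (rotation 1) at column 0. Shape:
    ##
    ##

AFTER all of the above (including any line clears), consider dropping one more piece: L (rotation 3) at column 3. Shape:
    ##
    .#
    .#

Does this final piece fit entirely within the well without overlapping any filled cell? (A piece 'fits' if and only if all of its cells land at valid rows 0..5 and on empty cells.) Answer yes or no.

Drop 1: I rot2 at col 1 lands with bottom-row=0; cleared 0 line(s) (total 0); column heights now [0 1 1 1 1 0], max=1
Drop 2: T rot1 at col 0 lands with bottom-row=0; cleared 0 line(s) (total 0); column heights now [3 2 1 1 1 0], max=3
Drop 3: O rot1 at col 0 lands with bottom-row=3; cleared 0 line(s) (total 0); column heights now [5 5 1 1 1 0], max=5
Test piece L rot3 at col 3 (width 2): heights before test = [5 5 1 1 1 0]; fits = True

Answer: yes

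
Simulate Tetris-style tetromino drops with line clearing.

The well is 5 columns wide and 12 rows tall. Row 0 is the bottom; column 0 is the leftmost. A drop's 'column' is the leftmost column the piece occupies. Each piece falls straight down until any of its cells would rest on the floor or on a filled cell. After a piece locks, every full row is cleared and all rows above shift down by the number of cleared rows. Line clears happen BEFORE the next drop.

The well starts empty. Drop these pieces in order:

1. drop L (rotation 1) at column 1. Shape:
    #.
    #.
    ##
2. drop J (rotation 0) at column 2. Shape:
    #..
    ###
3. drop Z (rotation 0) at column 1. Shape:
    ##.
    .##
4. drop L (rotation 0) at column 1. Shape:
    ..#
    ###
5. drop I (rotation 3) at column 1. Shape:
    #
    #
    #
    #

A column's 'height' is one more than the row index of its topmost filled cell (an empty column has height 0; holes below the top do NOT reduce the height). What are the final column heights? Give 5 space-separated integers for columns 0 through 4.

Answer: 0 10 6 7 2

Derivation:
Drop 1: L rot1 at col 1 lands with bottom-row=0; cleared 0 line(s) (total 0); column heights now [0 3 1 0 0], max=3
Drop 2: J rot0 at col 2 lands with bottom-row=1; cleared 0 line(s) (total 0); column heights now [0 3 3 2 2], max=3
Drop 3: Z rot0 at col 1 lands with bottom-row=3; cleared 0 line(s) (total 0); column heights now [0 5 5 4 2], max=5
Drop 4: L rot0 at col 1 lands with bottom-row=5; cleared 0 line(s) (total 0); column heights now [0 6 6 7 2], max=7
Drop 5: I rot3 at col 1 lands with bottom-row=6; cleared 0 line(s) (total 0); column heights now [0 10 6 7 2], max=10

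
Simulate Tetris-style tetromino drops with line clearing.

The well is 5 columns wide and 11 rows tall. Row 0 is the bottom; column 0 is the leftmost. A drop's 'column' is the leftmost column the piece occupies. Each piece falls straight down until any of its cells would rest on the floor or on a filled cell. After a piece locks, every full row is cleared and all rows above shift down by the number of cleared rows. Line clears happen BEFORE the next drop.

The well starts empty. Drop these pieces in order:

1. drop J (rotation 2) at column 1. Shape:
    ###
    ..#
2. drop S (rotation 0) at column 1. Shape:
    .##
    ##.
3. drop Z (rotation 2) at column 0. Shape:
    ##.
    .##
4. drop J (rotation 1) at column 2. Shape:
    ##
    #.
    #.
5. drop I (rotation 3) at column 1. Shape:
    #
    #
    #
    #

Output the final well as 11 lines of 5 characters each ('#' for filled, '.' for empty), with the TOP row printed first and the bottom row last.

Drop 1: J rot2 at col 1 lands with bottom-row=0; cleared 0 line(s) (total 0); column heights now [0 2 2 2 0], max=2
Drop 2: S rot0 at col 1 lands with bottom-row=2; cleared 0 line(s) (total 0); column heights now [0 3 4 4 0], max=4
Drop 3: Z rot2 at col 0 lands with bottom-row=4; cleared 0 line(s) (total 0); column heights now [6 6 5 4 0], max=6
Drop 4: J rot1 at col 2 lands with bottom-row=5; cleared 0 line(s) (total 0); column heights now [6 6 8 8 0], max=8
Drop 5: I rot3 at col 1 lands with bottom-row=6; cleared 0 line(s) (total 0); column heights now [6 10 8 8 0], max=10

Answer: .....
.#...
.#...
.###.
.##..
###..
.##..
..##.
.##..
.###.
...#.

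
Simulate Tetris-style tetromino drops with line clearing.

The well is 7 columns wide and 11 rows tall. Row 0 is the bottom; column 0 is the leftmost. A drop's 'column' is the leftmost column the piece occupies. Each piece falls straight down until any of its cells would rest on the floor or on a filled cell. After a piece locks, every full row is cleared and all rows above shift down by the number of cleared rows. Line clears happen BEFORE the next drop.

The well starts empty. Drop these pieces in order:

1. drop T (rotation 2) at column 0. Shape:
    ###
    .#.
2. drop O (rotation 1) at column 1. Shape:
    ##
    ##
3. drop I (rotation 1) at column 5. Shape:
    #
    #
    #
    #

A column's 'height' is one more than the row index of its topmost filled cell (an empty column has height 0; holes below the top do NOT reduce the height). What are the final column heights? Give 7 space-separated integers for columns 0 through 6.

Drop 1: T rot2 at col 0 lands with bottom-row=0; cleared 0 line(s) (total 0); column heights now [2 2 2 0 0 0 0], max=2
Drop 2: O rot1 at col 1 lands with bottom-row=2; cleared 0 line(s) (total 0); column heights now [2 4 4 0 0 0 0], max=4
Drop 3: I rot1 at col 5 lands with bottom-row=0; cleared 0 line(s) (total 0); column heights now [2 4 4 0 0 4 0], max=4

Answer: 2 4 4 0 0 4 0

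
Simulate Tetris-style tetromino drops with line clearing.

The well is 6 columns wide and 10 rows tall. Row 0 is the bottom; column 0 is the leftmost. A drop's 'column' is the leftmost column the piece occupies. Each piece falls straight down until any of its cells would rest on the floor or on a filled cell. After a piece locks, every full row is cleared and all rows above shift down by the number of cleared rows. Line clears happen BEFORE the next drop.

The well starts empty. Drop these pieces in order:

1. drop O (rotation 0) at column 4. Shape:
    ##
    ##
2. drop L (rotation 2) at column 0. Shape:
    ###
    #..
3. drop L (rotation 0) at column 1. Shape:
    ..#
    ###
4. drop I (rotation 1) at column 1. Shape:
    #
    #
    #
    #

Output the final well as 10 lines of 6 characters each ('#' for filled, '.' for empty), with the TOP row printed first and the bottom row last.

Drop 1: O rot0 at col 4 lands with bottom-row=0; cleared 0 line(s) (total 0); column heights now [0 0 0 0 2 2], max=2
Drop 2: L rot2 at col 0 lands with bottom-row=0; cleared 0 line(s) (total 0); column heights now [2 2 2 0 2 2], max=2
Drop 3: L rot0 at col 1 lands with bottom-row=2; cleared 0 line(s) (total 0); column heights now [2 3 3 4 2 2], max=4
Drop 4: I rot1 at col 1 lands with bottom-row=3; cleared 0 line(s) (total 0); column heights now [2 7 3 4 2 2], max=7

Answer: ......
......
......
.#....
.#....
.#....
.#.#..
.###..
###.##
#...##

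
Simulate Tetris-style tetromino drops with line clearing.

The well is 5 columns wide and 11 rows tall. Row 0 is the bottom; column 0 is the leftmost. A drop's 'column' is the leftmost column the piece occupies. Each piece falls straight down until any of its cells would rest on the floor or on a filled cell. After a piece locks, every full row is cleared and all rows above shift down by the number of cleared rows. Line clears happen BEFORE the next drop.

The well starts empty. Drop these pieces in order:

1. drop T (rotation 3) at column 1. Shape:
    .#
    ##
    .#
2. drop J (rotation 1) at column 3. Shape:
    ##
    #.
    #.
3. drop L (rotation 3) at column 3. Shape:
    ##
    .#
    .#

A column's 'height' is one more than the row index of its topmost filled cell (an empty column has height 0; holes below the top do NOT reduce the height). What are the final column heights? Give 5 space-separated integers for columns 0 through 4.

Drop 1: T rot3 at col 1 lands with bottom-row=0; cleared 0 line(s) (total 0); column heights now [0 2 3 0 0], max=3
Drop 2: J rot1 at col 3 lands with bottom-row=0; cleared 0 line(s) (total 0); column heights now [0 2 3 3 3], max=3
Drop 3: L rot3 at col 3 lands with bottom-row=3; cleared 0 line(s) (total 0); column heights now [0 2 3 6 6], max=6

Answer: 0 2 3 6 6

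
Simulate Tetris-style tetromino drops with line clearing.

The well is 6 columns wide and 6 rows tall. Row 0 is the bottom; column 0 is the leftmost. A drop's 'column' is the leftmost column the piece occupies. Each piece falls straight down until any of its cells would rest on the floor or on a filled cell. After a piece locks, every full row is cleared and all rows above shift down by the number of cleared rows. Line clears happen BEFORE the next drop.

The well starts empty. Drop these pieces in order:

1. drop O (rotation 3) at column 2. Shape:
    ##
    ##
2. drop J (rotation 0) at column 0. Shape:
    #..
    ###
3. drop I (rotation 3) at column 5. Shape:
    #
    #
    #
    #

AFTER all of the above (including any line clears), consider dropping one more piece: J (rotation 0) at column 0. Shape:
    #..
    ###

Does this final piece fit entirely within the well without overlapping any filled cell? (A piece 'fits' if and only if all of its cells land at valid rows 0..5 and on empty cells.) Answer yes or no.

Drop 1: O rot3 at col 2 lands with bottom-row=0; cleared 0 line(s) (total 0); column heights now [0 0 2 2 0 0], max=2
Drop 2: J rot0 at col 0 lands with bottom-row=2; cleared 0 line(s) (total 0); column heights now [4 3 3 2 0 0], max=4
Drop 3: I rot3 at col 5 lands with bottom-row=0; cleared 0 line(s) (total 0); column heights now [4 3 3 2 0 4], max=4
Test piece J rot0 at col 0 (width 3): heights before test = [4 3 3 2 0 4]; fits = True

Answer: yes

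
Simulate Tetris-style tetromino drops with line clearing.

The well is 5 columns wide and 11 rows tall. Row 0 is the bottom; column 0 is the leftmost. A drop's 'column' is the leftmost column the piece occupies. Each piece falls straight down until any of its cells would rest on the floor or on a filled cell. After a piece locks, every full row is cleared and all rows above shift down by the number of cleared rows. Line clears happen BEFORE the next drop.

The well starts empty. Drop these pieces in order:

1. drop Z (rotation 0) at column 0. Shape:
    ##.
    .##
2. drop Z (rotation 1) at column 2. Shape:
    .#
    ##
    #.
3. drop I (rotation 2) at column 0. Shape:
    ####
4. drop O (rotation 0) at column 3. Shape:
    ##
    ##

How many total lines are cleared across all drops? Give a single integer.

Answer: 0

Derivation:
Drop 1: Z rot0 at col 0 lands with bottom-row=0; cleared 0 line(s) (total 0); column heights now [2 2 1 0 0], max=2
Drop 2: Z rot1 at col 2 lands with bottom-row=1; cleared 0 line(s) (total 0); column heights now [2 2 3 4 0], max=4
Drop 3: I rot2 at col 0 lands with bottom-row=4; cleared 0 line(s) (total 0); column heights now [5 5 5 5 0], max=5
Drop 4: O rot0 at col 3 lands with bottom-row=5; cleared 0 line(s) (total 0); column heights now [5 5 5 7 7], max=7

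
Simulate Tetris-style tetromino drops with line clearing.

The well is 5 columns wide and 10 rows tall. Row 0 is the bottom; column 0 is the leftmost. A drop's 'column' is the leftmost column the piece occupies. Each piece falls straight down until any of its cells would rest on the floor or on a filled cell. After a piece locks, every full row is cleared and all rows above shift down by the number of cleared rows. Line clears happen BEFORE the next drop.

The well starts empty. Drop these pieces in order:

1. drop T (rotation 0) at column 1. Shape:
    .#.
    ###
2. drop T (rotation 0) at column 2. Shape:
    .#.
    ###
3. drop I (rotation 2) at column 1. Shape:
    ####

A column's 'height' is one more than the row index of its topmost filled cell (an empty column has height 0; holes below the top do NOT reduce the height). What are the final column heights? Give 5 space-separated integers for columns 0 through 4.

Drop 1: T rot0 at col 1 lands with bottom-row=0; cleared 0 line(s) (total 0); column heights now [0 1 2 1 0], max=2
Drop 2: T rot0 at col 2 lands with bottom-row=2; cleared 0 line(s) (total 0); column heights now [0 1 3 4 3], max=4
Drop 3: I rot2 at col 1 lands with bottom-row=4; cleared 0 line(s) (total 0); column heights now [0 5 5 5 5], max=5

Answer: 0 5 5 5 5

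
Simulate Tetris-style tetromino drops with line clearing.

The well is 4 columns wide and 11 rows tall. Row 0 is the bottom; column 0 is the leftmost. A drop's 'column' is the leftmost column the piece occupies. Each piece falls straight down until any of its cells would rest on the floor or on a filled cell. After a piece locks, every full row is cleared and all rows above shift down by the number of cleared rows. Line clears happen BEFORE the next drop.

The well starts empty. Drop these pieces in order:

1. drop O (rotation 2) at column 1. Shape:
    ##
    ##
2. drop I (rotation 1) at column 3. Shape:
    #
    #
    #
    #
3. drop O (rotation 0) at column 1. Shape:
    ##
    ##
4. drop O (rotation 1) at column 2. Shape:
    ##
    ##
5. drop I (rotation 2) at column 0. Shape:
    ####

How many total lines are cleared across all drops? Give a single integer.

Answer: 1

Derivation:
Drop 1: O rot2 at col 1 lands with bottom-row=0; cleared 0 line(s) (total 0); column heights now [0 2 2 0], max=2
Drop 2: I rot1 at col 3 lands with bottom-row=0; cleared 0 line(s) (total 0); column heights now [0 2 2 4], max=4
Drop 3: O rot0 at col 1 lands with bottom-row=2; cleared 0 line(s) (total 0); column heights now [0 4 4 4], max=4
Drop 4: O rot1 at col 2 lands with bottom-row=4; cleared 0 line(s) (total 0); column heights now [0 4 6 6], max=6
Drop 5: I rot2 at col 0 lands with bottom-row=6; cleared 1 line(s) (total 1); column heights now [0 4 6 6], max=6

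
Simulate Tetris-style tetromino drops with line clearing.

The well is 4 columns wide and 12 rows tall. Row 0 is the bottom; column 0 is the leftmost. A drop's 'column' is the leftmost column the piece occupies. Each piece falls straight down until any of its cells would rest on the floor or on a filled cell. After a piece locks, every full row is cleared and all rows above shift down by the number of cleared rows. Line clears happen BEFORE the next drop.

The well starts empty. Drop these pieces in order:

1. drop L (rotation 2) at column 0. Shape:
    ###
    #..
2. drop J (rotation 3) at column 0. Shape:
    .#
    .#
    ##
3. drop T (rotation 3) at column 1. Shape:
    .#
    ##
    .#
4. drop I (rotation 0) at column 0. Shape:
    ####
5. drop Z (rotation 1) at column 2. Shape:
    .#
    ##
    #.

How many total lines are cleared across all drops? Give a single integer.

Drop 1: L rot2 at col 0 lands with bottom-row=0; cleared 0 line(s) (total 0); column heights now [2 2 2 0], max=2
Drop 2: J rot3 at col 0 lands with bottom-row=2; cleared 0 line(s) (total 0); column heights now [3 5 2 0], max=5
Drop 3: T rot3 at col 1 lands with bottom-row=4; cleared 0 line(s) (total 0); column heights now [3 6 7 0], max=7
Drop 4: I rot0 at col 0 lands with bottom-row=7; cleared 1 line(s) (total 1); column heights now [3 6 7 0], max=7
Drop 5: Z rot1 at col 2 lands with bottom-row=7; cleared 0 line(s) (total 1); column heights now [3 6 9 10], max=10

Answer: 1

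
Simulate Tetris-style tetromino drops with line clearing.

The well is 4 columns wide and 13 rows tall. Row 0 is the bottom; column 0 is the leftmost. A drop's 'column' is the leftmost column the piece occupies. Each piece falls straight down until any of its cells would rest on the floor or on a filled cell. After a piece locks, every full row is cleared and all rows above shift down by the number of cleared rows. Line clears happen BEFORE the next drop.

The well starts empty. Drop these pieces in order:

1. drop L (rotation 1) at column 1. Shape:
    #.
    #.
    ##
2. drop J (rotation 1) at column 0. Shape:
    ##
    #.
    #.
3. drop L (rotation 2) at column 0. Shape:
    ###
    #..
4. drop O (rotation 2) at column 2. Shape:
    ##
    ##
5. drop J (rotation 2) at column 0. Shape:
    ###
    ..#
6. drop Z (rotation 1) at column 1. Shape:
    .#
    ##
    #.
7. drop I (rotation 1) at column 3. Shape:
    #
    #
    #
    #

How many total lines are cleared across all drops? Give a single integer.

Answer: 1

Derivation:
Drop 1: L rot1 at col 1 lands with bottom-row=0; cleared 0 line(s) (total 0); column heights now [0 3 1 0], max=3
Drop 2: J rot1 at col 0 lands with bottom-row=1; cleared 0 line(s) (total 0); column heights now [4 4 1 0], max=4
Drop 3: L rot2 at col 0 lands with bottom-row=4; cleared 0 line(s) (total 0); column heights now [6 6 6 0], max=6
Drop 4: O rot2 at col 2 lands with bottom-row=6; cleared 0 line(s) (total 0); column heights now [6 6 8 8], max=8
Drop 5: J rot2 at col 0 lands with bottom-row=8; cleared 0 line(s) (total 0); column heights now [10 10 10 8], max=10
Drop 6: Z rot1 at col 1 lands with bottom-row=10; cleared 0 line(s) (total 0); column heights now [10 12 13 8], max=13
Drop 7: I rot1 at col 3 lands with bottom-row=8; cleared 1 line(s) (total 1); column heights now [6 11 12 11], max=12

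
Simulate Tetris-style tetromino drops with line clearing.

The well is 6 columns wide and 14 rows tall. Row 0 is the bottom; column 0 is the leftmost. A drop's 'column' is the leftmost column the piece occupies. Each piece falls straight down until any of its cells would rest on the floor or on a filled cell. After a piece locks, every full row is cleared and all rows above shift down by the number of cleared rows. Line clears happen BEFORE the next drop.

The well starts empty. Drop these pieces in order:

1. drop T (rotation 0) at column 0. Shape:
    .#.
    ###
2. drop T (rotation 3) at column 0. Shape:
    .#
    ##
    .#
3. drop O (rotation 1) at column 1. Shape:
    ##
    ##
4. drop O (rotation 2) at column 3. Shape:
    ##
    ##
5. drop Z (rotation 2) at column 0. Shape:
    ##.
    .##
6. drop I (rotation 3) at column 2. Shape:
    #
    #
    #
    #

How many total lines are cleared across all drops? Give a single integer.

Answer: 0

Derivation:
Drop 1: T rot0 at col 0 lands with bottom-row=0; cleared 0 line(s) (total 0); column heights now [1 2 1 0 0 0], max=2
Drop 2: T rot3 at col 0 lands with bottom-row=2; cleared 0 line(s) (total 0); column heights now [4 5 1 0 0 0], max=5
Drop 3: O rot1 at col 1 lands with bottom-row=5; cleared 0 line(s) (total 0); column heights now [4 7 7 0 0 0], max=7
Drop 4: O rot2 at col 3 lands with bottom-row=0; cleared 0 line(s) (total 0); column heights now [4 7 7 2 2 0], max=7
Drop 5: Z rot2 at col 0 lands with bottom-row=7; cleared 0 line(s) (total 0); column heights now [9 9 8 2 2 0], max=9
Drop 6: I rot3 at col 2 lands with bottom-row=8; cleared 0 line(s) (total 0); column heights now [9 9 12 2 2 0], max=12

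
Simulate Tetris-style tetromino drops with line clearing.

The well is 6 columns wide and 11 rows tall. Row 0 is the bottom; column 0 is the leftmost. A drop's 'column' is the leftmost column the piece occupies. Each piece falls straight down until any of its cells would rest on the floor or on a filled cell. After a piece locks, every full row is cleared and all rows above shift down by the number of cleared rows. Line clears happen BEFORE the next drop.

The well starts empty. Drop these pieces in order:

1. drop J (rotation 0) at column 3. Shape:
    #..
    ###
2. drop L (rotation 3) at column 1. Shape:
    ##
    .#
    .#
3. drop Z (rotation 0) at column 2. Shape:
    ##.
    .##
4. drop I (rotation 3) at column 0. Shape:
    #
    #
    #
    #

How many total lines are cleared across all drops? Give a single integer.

Answer: 0

Derivation:
Drop 1: J rot0 at col 3 lands with bottom-row=0; cleared 0 line(s) (total 0); column heights now [0 0 0 2 1 1], max=2
Drop 2: L rot3 at col 1 lands with bottom-row=0; cleared 0 line(s) (total 0); column heights now [0 3 3 2 1 1], max=3
Drop 3: Z rot0 at col 2 lands with bottom-row=2; cleared 0 line(s) (total 0); column heights now [0 3 4 4 3 1], max=4
Drop 4: I rot3 at col 0 lands with bottom-row=0; cleared 0 line(s) (total 0); column heights now [4 3 4 4 3 1], max=4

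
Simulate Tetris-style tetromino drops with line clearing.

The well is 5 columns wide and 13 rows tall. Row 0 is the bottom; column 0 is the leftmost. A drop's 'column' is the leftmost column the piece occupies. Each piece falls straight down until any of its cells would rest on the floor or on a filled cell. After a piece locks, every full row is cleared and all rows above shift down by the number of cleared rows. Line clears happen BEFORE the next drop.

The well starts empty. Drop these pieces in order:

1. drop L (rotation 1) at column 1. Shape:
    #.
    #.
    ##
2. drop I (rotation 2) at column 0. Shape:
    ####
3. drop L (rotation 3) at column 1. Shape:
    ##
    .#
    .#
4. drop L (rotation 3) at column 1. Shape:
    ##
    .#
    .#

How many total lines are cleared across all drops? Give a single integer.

Drop 1: L rot1 at col 1 lands with bottom-row=0; cleared 0 line(s) (total 0); column heights now [0 3 1 0 0], max=3
Drop 2: I rot2 at col 0 lands with bottom-row=3; cleared 0 line(s) (total 0); column heights now [4 4 4 4 0], max=4
Drop 3: L rot3 at col 1 lands with bottom-row=4; cleared 0 line(s) (total 0); column heights now [4 7 7 4 0], max=7
Drop 4: L rot3 at col 1 lands with bottom-row=7; cleared 0 line(s) (total 0); column heights now [4 10 10 4 0], max=10

Answer: 0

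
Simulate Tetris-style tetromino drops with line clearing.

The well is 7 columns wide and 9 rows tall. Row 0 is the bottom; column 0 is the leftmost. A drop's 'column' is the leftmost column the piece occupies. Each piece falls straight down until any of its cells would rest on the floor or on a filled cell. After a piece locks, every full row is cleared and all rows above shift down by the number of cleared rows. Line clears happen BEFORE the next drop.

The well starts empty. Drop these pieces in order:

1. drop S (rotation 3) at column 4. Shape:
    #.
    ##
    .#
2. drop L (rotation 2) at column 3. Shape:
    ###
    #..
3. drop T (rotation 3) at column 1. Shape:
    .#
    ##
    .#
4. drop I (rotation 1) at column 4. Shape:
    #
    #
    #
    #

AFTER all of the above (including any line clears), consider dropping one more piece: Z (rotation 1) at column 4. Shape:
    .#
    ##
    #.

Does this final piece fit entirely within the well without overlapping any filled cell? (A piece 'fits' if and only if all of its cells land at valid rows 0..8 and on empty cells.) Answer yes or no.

Drop 1: S rot3 at col 4 lands with bottom-row=0; cleared 0 line(s) (total 0); column heights now [0 0 0 0 3 2 0], max=3
Drop 2: L rot2 at col 3 lands with bottom-row=2; cleared 0 line(s) (total 0); column heights now [0 0 0 4 4 4 0], max=4
Drop 3: T rot3 at col 1 lands with bottom-row=0; cleared 0 line(s) (total 0); column heights now [0 2 3 4 4 4 0], max=4
Drop 4: I rot1 at col 4 lands with bottom-row=4; cleared 0 line(s) (total 0); column heights now [0 2 3 4 8 4 0], max=8
Test piece Z rot1 at col 4 (width 2): heights before test = [0 2 3 4 8 4 0]; fits = False

Answer: no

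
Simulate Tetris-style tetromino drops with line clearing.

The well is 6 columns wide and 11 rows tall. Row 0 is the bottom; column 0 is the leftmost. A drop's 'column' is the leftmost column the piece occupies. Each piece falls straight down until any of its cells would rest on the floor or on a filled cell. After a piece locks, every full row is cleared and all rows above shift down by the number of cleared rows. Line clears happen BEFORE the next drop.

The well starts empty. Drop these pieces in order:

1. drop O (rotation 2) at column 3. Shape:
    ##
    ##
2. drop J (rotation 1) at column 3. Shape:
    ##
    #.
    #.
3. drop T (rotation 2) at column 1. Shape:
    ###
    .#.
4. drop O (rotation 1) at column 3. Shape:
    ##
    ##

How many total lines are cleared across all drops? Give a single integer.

Answer: 0

Derivation:
Drop 1: O rot2 at col 3 lands with bottom-row=0; cleared 0 line(s) (total 0); column heights now [0 0 0 2 2 0], max=2
Drop 2: J rot1 at col 3 lands with bottom-row=2; cleared 0 line(s) (total 0); column heights now [0 0 0 5 5 0], max=5
Drop 3: T rot2 at col 1 lands with bottom-row=4; cleared 0 line(s) (total 0); column heights now [0 6 6 6 5 0], max=6
Drop 4: O rot1 at col 3 lands with bottom-row=6; cleared 0 line(s) (total 0); column heights now [0 6 6 8 8 0], max=8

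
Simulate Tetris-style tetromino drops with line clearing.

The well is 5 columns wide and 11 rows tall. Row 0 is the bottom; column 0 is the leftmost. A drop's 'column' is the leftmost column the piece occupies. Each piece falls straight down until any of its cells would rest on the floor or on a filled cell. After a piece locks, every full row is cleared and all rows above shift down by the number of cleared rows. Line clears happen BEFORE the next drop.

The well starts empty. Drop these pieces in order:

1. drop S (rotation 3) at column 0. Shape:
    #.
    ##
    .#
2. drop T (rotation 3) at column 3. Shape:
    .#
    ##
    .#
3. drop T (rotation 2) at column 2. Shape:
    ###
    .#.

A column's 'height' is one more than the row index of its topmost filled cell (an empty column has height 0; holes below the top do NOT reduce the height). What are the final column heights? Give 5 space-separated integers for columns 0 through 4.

Drop 1: S rot3 at col 0 lands with bottom-row=0; cleared 0 line(s) (total 0); column heights now [3 2 0 0 0], max=3
Drop 2: T rot3 at col 3 lands with bottom-row=0; cleared 0 line(s) (total 0); column heights now [3 2 0 2 3], max=3
Drop 3: T rot2 at col 2 lands with bottom-row=2; cleared 0 line(s) (total 0); column heights now [3 2 4 4 4], max=4

Answer: 3 2 4 4 4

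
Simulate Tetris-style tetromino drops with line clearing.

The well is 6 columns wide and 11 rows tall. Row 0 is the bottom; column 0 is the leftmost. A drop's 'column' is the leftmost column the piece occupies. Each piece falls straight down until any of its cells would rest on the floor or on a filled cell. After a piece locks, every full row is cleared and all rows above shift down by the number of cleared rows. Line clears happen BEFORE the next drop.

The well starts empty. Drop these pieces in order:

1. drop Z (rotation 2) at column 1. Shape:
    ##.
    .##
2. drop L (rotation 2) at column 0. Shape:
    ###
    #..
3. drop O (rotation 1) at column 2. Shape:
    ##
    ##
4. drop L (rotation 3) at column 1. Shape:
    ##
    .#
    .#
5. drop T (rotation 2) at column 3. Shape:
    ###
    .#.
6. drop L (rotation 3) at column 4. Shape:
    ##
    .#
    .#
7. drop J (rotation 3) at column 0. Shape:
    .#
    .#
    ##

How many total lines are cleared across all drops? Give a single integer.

Drop 1: Z rot2 at col 1 lands with bottom-row=0; cleared 0 line(s) (total 0); column heights now [0 2 2 1 0 0], max=2
Drop 2: L rot2 at col 0 lands with bottom-row=1; cleared 0 line(s) (total 0); column heights now [3 3 3 1 0 0], max=3
Drop 3: O rot1 at col 2 lands with bottom-row=3; cleared 0 line(s) (total 0); column heights now [3 3 5 5 0 0], max=5
Drop 4: L rot3 at col 1 lands with bottom-row=5; cleared 0 line(s) (total 0); column heights now [3 8 8 5 0 0], max=8
Drop 5: T rot2 at col 3 lands with bottom-row=4; cleared 0 line(s) (total 0); column heights now [3 8 8 6 6 6], max=8
Drop 6: L rot3 at col 4 lands with bottom-row=6; cleared 0 line(s) (total 0); column heights now [3 8 8 6 9 9], max=9
Drop 7: J rot3 at col 0 lands with bottom-row=8; cleared 0 line(s) (total 0); column heights now [9 11 8 6 9 9], max=11

Answer: 0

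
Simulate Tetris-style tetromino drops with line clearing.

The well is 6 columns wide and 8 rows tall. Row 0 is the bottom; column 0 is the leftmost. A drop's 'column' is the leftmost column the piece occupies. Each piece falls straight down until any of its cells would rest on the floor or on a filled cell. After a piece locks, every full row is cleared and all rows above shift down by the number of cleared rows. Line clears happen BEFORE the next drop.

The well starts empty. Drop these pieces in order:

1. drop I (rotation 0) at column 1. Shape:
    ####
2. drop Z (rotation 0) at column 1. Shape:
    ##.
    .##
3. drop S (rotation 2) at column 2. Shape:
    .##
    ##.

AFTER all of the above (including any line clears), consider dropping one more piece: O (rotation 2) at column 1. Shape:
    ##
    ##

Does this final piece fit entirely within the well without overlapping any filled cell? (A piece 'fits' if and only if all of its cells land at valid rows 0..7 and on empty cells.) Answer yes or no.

Drop 1: I rot0 at col 1 lands with bottom-row=0; cleared 0 line(s) (total 0); column heights now [0 1 1 1 1 0], max=1
Drop 2: Z rot0 at col 1 lands with bottom-row=1; cleared 0 line(s) (total 0); column heights now [0 3 3 2 1 0], max=3
Drop 3: S rot2 at col 2 lands with bottom-row=3; cleared 0 line(s) (total 0); column heights now [0 3 4 5 5 0], max=5
Test piece O rot2 at col 1 (width 2): heights before test = [0 3 4 5 5 0]; fits = True

Answer: yes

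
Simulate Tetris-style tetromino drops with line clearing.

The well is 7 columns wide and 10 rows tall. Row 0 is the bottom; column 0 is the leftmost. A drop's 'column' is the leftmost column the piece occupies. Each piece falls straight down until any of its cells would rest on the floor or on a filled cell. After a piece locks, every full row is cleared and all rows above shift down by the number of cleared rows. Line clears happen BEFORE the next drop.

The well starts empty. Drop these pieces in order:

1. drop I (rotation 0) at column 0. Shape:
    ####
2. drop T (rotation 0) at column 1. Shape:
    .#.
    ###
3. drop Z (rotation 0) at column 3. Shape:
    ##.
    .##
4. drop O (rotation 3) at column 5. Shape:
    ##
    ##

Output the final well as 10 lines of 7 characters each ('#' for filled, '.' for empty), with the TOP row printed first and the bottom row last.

Drop 1: I rot0 at col 0 lands with bottom-row=0; cleared 0 line(s) (total 0); column heights now [1 1 1 1 0 0 0], max=1
Drop 2: T rot0 at col 1 lands with bottom-row=1; cleared 0 line(s) (total 0); column heights now [1 2 3 2 0 0 0], max=3
Drop 3: Z rot0 at col 3 lands with bottom-row=1; cleared 0 line(s) (total 0); column heights now [1 2 3 3 3 2 0], max=3
Drop 4: O rot3 at col 5 lands with bottom-row=2; cleared 0 line(s) (total 0); column heights now [1 2 3 3 3 4 4], max=4

Answer: .......
.......
.......
.......
.......
.......
.....##
..#####
.#####.
####...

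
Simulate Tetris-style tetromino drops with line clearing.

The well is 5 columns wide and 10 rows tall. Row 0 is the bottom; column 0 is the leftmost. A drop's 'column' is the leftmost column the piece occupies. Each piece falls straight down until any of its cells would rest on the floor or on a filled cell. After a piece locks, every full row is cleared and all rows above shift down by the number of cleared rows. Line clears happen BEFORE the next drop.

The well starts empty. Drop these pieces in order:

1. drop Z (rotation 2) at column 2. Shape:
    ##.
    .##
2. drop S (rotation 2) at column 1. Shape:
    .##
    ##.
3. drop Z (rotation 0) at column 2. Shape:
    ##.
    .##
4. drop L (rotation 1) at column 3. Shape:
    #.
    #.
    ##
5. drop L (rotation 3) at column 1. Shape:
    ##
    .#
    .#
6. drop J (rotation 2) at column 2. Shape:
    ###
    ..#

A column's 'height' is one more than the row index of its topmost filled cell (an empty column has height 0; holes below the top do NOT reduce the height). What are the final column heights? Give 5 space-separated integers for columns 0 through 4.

Drop 1: Z rot2 at col 2 lands with bottom-row=0; cleared 0 line(s) (total 0); column heights now [0 0 2 2 1], max=2
Drop 2: S rot2 at col 1 lands with bottom-row=2; cleared 0 line(s) (total 0); column heights now [0 3 4 4 1], max=4
Drop 3: Z rot0 at col 2 lands with bottom-row=4; cleared 0 line(s) (total 0); column heights now [0 3 6 6 5], max=6
Drop 4: L rot1 at col 3 lands with bottom-row=6; cleared 0 line(s) (total 0); column heights now [0 3 6 9 7], max=9
Drop 5: L rot3 at col 1 lands with bottom-row=6; cleared 0 line(s) (total 0); column heights now [0 9 9 9 7], max=9
Drop 6: J rot2 at col 2 lands with bottom-row=8; cleared 0 line(s) (total 0); column heights now [0 9 10 10 10], max=10

Answer: 0 9 10 10 10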